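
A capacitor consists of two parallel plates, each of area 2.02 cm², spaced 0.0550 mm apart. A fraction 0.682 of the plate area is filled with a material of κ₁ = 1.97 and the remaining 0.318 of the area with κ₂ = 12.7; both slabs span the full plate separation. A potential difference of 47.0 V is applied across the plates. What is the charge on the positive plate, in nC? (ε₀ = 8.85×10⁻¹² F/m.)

A = 2.02 cm² = 2.02×10⁻⁴ m².
Side-by-side slabs ⇒ two capacitors in parallel, each spanning the full gap.
C₁ = κ₁ε₀A₁/d = 1.97 × 8.85×10⁻¹² × 1.38×10⁻⁴ / 5.50×10⁻⁵ = 4.37×10⁻¹¹ F.
C₂ = κ₂ε₀A₂/d = 12.7 × 8.85×10⁻¹² × 6.42×10⁻⁵ / 5.50×10⁻⁵ = 1.31×10⁻¹⁰ F.
C = C₁ + C₂ = 1.75×10⁻¹⁰ F.
Q = CV = 1.75×10⁻¹⁰ × 47.0 = 8.22×10⁻⁹ C.

8.22 nC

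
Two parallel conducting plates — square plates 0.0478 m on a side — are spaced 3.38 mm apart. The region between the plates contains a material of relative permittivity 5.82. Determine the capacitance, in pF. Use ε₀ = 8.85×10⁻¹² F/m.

34.8 pF

A = (0.0478 m)² = 2.28×10⁻³ m².
C = κε₀A/d = 5.82 × 8.85×10⁻¹² × 2.28×10⁻³ / 3.38×10⁻³ = 3.48×10⁻¹¹ F.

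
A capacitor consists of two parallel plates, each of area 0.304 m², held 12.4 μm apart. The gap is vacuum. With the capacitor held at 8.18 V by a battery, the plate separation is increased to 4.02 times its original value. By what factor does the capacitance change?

0.249

C = ε₀A/d scales as 1/d, so C₂/C₁ = d₁/d₂ = 1/4.02 = 0.249.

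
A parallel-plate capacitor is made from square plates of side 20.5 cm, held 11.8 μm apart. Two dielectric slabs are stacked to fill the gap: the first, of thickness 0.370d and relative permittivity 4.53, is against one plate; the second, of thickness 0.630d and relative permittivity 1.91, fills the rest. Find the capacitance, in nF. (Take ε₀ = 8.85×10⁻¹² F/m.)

76.6 nF

A = (20.5 cm)² = 4.20×10⁻² m².
Stacked slabs ⇒ two capacitors in series, each with the full plate area.
C₁ = κ₁ε₀A/d₁ = 4.53 × 8.85×10⁻¹² × 4.20×10⁻² / 4.37×10⁻⁶ = 3.86×10⁻⁷ F.
C₂ = κ₂ε₀A/d₂ = 1.91 × 8.85×10⁻¹² × 4.20×10⁻² / 7.43×10⁻⁶ = 9.56×10⁻⁸ F.
C = (1/C₁ + 1/C₂)⁻¹ = 7.66×10⁻⁸ F.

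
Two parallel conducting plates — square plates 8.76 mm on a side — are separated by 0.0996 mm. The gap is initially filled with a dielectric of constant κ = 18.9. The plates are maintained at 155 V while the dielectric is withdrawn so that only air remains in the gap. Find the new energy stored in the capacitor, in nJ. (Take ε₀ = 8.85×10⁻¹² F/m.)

81.9 nJ

A = (8.76 mm)² = 7.67×10⁻⁵ m².
Initially C₁ = κε₀A/d = 18.9 × 8.85×10⁻¹² × 7.67×10⁻⁵ / 9.96×10⁻⁵ = 1.29×10⁻¹⁰ F.
U₁ = 1.55×10⁻⁶ J.
Battery connected ⇒ V is held fixed. C₂ = 0.0529 C₁ and U = ½CV², so U₂/U₁ = C₂/C₁ = 0.0529.
U₂ = 0.0529 × 1.55×10⁻⁶ = 8.19×10⁻⁸ J.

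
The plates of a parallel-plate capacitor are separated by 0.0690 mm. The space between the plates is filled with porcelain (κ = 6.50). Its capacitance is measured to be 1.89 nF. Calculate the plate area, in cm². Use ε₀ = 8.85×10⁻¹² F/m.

A ≈ 22.7 cm²

A = Cd/(κε₀) = 1.89×10⁻⁹ × 6.90×10⁻⁵ / (6.50 × 8.85×10⁻¹²) = 2.27×10⁻³ m².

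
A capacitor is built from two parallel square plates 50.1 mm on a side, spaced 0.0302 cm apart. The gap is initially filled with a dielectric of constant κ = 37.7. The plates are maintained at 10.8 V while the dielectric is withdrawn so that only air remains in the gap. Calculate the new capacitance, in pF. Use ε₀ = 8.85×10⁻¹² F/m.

A = (50.1 mm)² = 2.51×10⁻³ m².
Initially C₁ = κε₀A/d = 37.7 × 8.85×10⁻¹² × 2.51×10⁻³ / 3.02×10⁻⁴ = 2.77×10⁻⁹ F.
C = κε₀A/d scales with κ, so C₂/C₁ = 1/κ = 1/37.7 = 0.0265.
C₂ = 0.0265 × 2.77×10⁻⁹ = 7.36×10⁻¹¹ F.

73.6 pF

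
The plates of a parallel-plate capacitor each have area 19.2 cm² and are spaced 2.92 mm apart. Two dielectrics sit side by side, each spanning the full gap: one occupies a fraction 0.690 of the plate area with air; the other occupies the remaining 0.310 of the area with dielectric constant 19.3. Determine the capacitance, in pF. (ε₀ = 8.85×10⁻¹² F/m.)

A = 19.2 cm² = 1.92×10⁻³ m².
Side-by-side slabs ⇒ two capacitors in parallel, each spanning the full gap.
C₁ = κ₁ε₀A₁/d = 1.00 × 8.85×10⁻¹² × 1.32×10⁻³ / 2.92×10⁻³ = 4.02×10⁻¹² F.
C₂ = κ₂ε₀A₂/d = 19.3 × 8.85×10⁻¹² × 5.95×10⁻⁴ / 2.92×10⁻³ = 3.48×10⁻¹¹ F.
C = C₁ + C₂ = 3.88×10⁻¹¹ F.

C ≈ 38.8 pF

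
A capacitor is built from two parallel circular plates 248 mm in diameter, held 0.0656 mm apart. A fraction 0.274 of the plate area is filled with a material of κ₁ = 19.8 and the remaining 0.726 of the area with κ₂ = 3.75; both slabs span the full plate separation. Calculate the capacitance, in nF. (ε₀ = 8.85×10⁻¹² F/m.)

C ≈ 53.1 nF

A = π(248/2 mm)² = 4.83×10⁻² m².
Side-by-side slabs ⇒ two capacitors in parallel, each spanning the full gap.
C₁ = κ₁ε₀A₁/d = 19.8 × 8.85×10⁻¹² × 1.32×10⁻² / 6.56×10⁻⁵ = 3.54×10⁻⁸ F.
C₂ = κ₂ε₀A₂/d = 3.75 × 8.85×10⁻¹² × 3.51×10⁻² / 6.56×10⁻⁵ = 1.77×10⁻⁸ F.
C = C₁ + C₂ = 5.31×10⁻⁸ F.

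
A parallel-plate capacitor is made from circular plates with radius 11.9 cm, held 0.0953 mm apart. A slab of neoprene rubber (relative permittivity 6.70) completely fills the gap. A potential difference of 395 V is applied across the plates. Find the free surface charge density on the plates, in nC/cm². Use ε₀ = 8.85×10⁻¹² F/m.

24.6 nC/cm²

A = π(11.9 cm)² = 4.45×10⁻² m².
C = κε₀A/d = 6.70 × 8.85×10⁻¹² × 4.45×10⁻² / 9.53×10⁻⁵ = 2.77×10⁻⁸ F.
σ = Q/A = CV/A = 2.77×10⁻⁸ × 395 / 4.45×10⁻² = 2.46×10⁻⁴ C/m².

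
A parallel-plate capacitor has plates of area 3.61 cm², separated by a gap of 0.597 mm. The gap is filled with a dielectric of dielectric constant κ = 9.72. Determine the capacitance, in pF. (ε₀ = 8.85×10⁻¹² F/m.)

52.0 pF

A = 3.61 cm² = 3.61×10⁻⁴ m².
C = κε₀A/d = 9.72 × 8.85×10⁻¹² × 3.61×10⁻⁴ / 5.97×10⁻⁴ = 5.20×10⁻¹¹ F.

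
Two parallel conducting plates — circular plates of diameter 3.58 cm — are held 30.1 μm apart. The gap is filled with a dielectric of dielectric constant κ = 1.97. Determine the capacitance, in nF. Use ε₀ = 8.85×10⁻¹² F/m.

C ≈ 0.583 nF

A = π(3.58/2 cm)² = 1.01×10⁻³ m².
C = κε₀A/d = 1.97 × 8.85×10⁻¹² × 1.01×10⁻³ / 3.01×10⁻⁵ = 5.83×10⁻¹⁰ F.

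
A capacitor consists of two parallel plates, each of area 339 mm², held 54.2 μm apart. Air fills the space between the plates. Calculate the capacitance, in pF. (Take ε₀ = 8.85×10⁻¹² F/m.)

A = 339 mm² = 3.39×10⁻⁴ m².
C = ε₀A/d = 8.85×10⁻¹² × 3.39×10⁻⁴ / 5.42×10⁻⁵ = 5.54×10⁻¹¹ F.

C ≈ 55.4 pF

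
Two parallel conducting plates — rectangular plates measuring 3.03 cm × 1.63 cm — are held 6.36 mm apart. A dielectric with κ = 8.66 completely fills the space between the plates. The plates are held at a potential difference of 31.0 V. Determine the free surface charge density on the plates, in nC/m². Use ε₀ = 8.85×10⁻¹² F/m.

A = 3.03 × 1.63 cm² = 4.94×10⁻⁴ m².
C = κε₀A/d = 8.66 × 8.85×10⁻¹² × 4.94×10⁻⁴ / 6.36×10⁻³ = 5.95×10⁻¹² F.
σ = Q/A = CV/A = 5.95×10⁻¹² × 31.0 / 4.94×10⁻⁴ = 3.74×10⁻⁷ C/m².

σ ≈ 374 nC/m²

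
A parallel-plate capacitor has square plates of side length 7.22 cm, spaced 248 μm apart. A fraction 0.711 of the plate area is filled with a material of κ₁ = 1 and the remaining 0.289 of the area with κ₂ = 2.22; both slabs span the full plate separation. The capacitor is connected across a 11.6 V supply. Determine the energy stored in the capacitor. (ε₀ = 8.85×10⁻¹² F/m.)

A = (7.22 cm)² = 5.21×10⁻³ m².
Side-by-side slabs ⇒ two capacitors in parallel, each spanning the full gap.
C₁ = κ₁ε₀A₁/d = 1.00 × 8.85×10⁻¹² × 3.71×10⁻³ / 2.48×10⁻⁴ = 1.32×10⁻¹⁰ F.
C₂ = κ₂ε₀A₂/d = 2.22 × 8.85×10⁻¹² × 1.51×10⁻³ / 2.48×10⁻⁴ = 1.19×10⁻¹⁰ F.
C = C₁ + C₂ = 2.52×10⁻¹⁰ F.
U = ½CV² = ½ × 2.52×10⁻¹⁰ × (11.6)² = 1.69×10⁻⁸ J.

16.9 nJ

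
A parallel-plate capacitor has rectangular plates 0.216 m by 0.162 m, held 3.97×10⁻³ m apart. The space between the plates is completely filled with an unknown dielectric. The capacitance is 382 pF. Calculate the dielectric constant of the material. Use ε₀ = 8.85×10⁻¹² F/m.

κ ≈ 4.90

A = 0.216 × 0.162 m² = 3.50×10⁻² m².
κ = Cd/(ε₀A) = 3.82×10⁻¹⁰ × 3.97×10⁻³ / (8.85×10⁻¹² × 3.50×10⁻²) = 4.90.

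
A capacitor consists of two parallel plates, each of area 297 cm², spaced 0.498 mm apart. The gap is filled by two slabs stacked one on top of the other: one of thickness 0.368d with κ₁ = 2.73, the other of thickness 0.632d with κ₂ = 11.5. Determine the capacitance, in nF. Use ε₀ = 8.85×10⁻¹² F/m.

2.78 nF

A = 297 cm² = 2.97×10⁻² m².
Stacked slabs ⇒ two capacitors in series, each with the full plate area.
C₁ = κ₁ε₀A/d₁ = 2.73 × 8.85×10⁻¹² × 2.97×10⁻² / 1.83×10⁻⁴ = 3.92×10⁻⁹ F.
C₂ = κ₂ε₀A/d₂ = 11.5 × 8.85×10⁻¹² × 2.97×10⁻² / 3.15×10⁻⁴ = 9.60×10⁻⁹ F.
C = (1/C₁ + 1/C₂)⁻¹ = 2.78×10⁻⁹ F.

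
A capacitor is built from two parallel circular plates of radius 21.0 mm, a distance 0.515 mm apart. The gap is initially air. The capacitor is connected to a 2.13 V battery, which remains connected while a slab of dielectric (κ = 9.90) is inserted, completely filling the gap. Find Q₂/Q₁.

Q₂/Q₁ ≈ 9.90

Battery connected ⇒ V is held fixed.
C₂ = 9.90 C₁ and Q = CV, so Q₂/Q₁ = C₂/C₁ = 9.90.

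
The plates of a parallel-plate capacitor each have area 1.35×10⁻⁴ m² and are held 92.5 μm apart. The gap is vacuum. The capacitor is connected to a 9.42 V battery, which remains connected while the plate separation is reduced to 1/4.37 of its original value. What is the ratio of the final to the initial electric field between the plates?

E₂/E₁ ≈ 4.37

Battery connected ⇒ V is held fixed.
E = V/d, so E₂/E₁ = d₁/d₂ = 4.37.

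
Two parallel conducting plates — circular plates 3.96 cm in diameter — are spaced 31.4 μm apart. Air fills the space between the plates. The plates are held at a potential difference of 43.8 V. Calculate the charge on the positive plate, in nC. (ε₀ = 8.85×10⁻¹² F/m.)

15.2 nC

A = π(3.96/2 cm)² = 1.23×10⁻³ m².
C = ε₀A/d = 8.85×10⁻¹² × 1.23×10⁻³ / 3.14×10⁻⁵ = 3.47×10⁻¹⁰ F.
Q = CV = 3.47×10⁻¹⁰ × 43.8 = 1.52×10⁻⁸ C.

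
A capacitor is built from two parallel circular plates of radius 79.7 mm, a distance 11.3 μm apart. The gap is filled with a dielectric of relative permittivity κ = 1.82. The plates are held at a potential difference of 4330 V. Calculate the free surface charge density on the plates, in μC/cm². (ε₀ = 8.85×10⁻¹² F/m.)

σ ≈ 0.617 μC/cm²

A = π(79.7 mm)² = 2.00×10⁻² m².
C = κε₀A/d = 1.82 × 8.85×10⁻¹² × 2.00×10⁻² / 1.13×10⁻⁵ = 2.84×10⁻⁸ F.
σ = Q/A = CV/A = 2.84×10⁻⁸ × 4330 / 2.00×10⁻² = 6.17×10⁻³ C/m².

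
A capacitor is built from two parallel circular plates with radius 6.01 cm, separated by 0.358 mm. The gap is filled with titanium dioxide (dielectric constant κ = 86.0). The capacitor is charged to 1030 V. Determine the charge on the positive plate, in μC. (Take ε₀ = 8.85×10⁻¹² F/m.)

A = π(6.01 cm)² = 1.13×10⁻² m².
C = κε₀A/d = 86.0 × 8.85×10⁻¹² × 1.13×10⁻² / 3.58×10⁻⁴ = 2.41×10⁻⁸ F.
Q = CV = 2.41×10⁻⁸ × 1030 = 2.48×10⁻⁵ C.

24.8 μC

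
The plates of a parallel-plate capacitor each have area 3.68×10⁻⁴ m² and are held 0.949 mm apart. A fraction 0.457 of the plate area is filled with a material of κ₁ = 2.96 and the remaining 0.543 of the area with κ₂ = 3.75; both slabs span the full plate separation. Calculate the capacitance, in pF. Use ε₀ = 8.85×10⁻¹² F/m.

11.6 pF

Side-by-side slabs ⇒ two capacitors in parallel, each spanning the full gap.
C₁ = κ₁ε₀A₁/d = 2.96 × 8.85×10⁻¹² × 1.68×10⁻⁴ / 9.49×10⁻⁴ = 4.64×10⁻¹² F.
C₂ = κ₂ε₀A₂/d = 3.75 × 8.85×10⁻¹² × 2.00×10⁻⁴ / 9.49×10⁻⁴ = 6.99×10⁻¹² F.
C = C₁ + C₂ = 1.16×10⁻¹¹ F.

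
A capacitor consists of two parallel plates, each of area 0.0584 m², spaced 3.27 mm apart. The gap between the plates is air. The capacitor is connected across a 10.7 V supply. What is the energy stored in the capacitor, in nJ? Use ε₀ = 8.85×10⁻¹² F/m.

9.05 nJ

C = ε₀A/d = 8.85×10⁻¹² × 5.84×10⁻² / 3.27×10⁻³ = 1.58×10⁻¹⁰ F.
U = ½CV² = ½ × 1.58×10⁻¹⁰ × (10.7)² = 9.05×10⁻⁹ J.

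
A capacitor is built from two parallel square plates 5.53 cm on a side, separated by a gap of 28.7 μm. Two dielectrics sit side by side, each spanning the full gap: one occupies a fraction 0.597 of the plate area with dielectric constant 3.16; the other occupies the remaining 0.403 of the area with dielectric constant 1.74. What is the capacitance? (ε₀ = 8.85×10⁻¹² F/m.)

C ≈ 2.44 nF

A = (5.53 cm)² = 3.06×10⁻³ m².
Side-by-side slabs ⇒ two capacitors in parallel, each spanning the full gap.
C₁ = κ₁ε₀A₁/d = 3.16 × 8.85×10⁻¹² × 1.83×10⁻³ / 2.87×10⁻⁵ = 1.78×10⁻⁹ F.
C₂ = κ₂ε₀A₂/d = 1.74 × 8.85×10⁻¹² × 1.23×10⁻³ / 2.87×10⁻⁵ = 6.61×10⁻¹⁰ F.
C = C₁ + C₂ = 2.44×10⁻⁹ F.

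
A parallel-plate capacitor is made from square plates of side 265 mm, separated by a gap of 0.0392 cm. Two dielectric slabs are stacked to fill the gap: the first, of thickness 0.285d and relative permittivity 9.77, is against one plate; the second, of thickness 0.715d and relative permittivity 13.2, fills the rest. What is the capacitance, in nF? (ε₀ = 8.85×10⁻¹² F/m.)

A = (265 mm)² = 7.02×10⁻² m².
Stacked slabs ⇒ two capacitors in series, each with the full plate area.
C₁ = κ₁ε₀A/d₁ = 9.77 × 8.85×10⁻¹² × 7.02×10⁻² / 1.12×10⁻⁴ = 5.43×10⁻⁸ F.
C₂ = κ₂ε₀A/d₂ = 13.2 × 8.85×10⁻¹² × 7.02×10⁻² / 2.80×10⁻⁴ = 2.93×10⁻⁸ F.
C = (1/C₁ + 1/C₂)⁻¹ = 1.90×10⁻⁸ F.

19.0 nF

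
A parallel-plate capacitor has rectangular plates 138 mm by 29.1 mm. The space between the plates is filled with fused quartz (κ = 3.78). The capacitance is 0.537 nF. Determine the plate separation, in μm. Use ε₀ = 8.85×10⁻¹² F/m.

250 μm

A = 138 × 29.1 mm² = 4.02×10⁻³ m².
d = κε₀A/C = 3.78 × 8.85×10⁻¹² × 4.02×10⁻³ / 5.37×10⁻¹⁰ = 2.50×10⁻⁴ m.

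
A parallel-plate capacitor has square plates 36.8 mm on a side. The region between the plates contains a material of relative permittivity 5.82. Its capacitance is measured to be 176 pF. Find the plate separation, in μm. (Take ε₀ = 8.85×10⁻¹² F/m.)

396 μm

A = (36.8 mm)² = 1.35×10⁻³ m².
d = κε₀A/C = 5.82 × 8.85×10⁻¹² × 1.35×10⁻³ / 1.76×10⁻¹⁰ = 3.96×10⁻⁴ m.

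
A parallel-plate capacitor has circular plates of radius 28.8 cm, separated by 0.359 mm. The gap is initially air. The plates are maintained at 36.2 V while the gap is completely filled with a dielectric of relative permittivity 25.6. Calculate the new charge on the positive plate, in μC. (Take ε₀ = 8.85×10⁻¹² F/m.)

A = π(28.8 cm)² = 0.261 m².
Initially C₁ = ε₀A/d = 8.85×10⁻¹² × 0.261 / 3.59×10⁻⁴ = 6.42×10⁻⁹ F.
Q₁ = 2.33×10⁻⁷ C.
Battery connected ⇒ V is held fixed. C₂ = 25.6 C₁ and Q = CV, so Q₂/Q₁ = C₂/C₁ = 25.6.
Q₂ = 25.6 × 2.33×10⁻⁷ = 5.95×10⁻⁶ C.

5.95 μC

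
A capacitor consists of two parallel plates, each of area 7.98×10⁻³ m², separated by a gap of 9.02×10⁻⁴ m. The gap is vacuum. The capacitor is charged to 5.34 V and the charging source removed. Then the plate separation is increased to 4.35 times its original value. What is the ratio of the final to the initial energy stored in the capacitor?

Isolated ⇒ Q is held fixed.
C₂ = 0.230 C₁ and U = Q²/(2C), so U₂/U₁ = C₁/C₂ = 4.35.

4.35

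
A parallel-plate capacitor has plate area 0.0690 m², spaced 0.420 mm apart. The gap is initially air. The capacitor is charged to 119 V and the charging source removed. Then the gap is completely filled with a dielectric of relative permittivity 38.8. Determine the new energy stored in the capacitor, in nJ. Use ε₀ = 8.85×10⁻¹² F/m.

265 nJ

Initially C₁ = ε₀A/d = 8.85×10⁻¹² × 6.90×10⁻² / 4.20×10⁻⁴ = 1.45×10⁻⁹ F.
U₁ = 1.03×10⁻⁵ J.
Isolated ⇒ Q is held fixed. C₂ = 38.8 C₁ and U = Q²/(2C), so U₂/U₁ = C₁/C₂ = 0.0258.
U₂ = 0.0258 × 1.03×10⁻⁵ = 2.65×10⁻⁷ J.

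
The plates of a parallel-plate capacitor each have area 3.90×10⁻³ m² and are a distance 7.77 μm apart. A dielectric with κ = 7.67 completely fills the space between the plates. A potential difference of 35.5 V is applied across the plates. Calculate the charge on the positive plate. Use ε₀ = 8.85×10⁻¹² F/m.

C = κε₀A/d = 7.67 × 8.85×10⁻¹² × 3.90×10⁻³ / 7.77×10⁻⁶ = 3.41×10⁻⁸ F.
Q = CV = 3.41×10⁻⁸ × 35.5 = 1.21×10⁻⁶ C.

1.21 μC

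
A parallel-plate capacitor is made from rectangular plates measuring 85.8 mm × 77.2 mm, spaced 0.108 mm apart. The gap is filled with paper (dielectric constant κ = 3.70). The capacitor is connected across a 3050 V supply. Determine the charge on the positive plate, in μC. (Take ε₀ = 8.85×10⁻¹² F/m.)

A = 85.8 × 77.2 mm² = 6.62×10⁻³ m².
C = κε₀A/d = 3.70 × 8.85×10⁻¹² × 6.62×10⁻³ / 1.08×10⁻⁴ = 2.01×10⁻⁹ F.
Q = CV = 2.01×10⁻⁹ × 3050 = 6.13×10⁻⁶ C.

6.13 μC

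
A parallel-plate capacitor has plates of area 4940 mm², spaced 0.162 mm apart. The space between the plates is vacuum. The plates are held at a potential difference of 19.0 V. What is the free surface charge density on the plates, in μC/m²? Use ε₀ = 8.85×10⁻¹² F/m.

A = 4940 mm² = 4.94×10⁻³ m².
C = ε₀A/d = 8.85×10⁻¹² × 4.94×10⁻³ / 1.62×10⁻⁴ = 2.70×10⁻¹⁰ F.
σ = Q/A = CV/A = 2.70×10⁻¹⁰ × 19.0 / 4.94×10⁻³ = 1.04×10⁻⁶ C/m².

σ ≈ 1.04 μC/m²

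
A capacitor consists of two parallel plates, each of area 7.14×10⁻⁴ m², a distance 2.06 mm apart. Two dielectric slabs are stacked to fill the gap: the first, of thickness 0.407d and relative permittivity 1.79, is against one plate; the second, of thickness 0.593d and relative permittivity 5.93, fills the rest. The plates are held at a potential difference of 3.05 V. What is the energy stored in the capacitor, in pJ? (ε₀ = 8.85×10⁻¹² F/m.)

Stacked slabs ⇒ two capacitors in series, each with the full plate area.
C₁ = κ₁ε₀A/d₁ = 1.79 × 8.85×10⁻¹² × 7.14×10⁻⁴ / 8.38×10⁻⁴ = 1.35×10⁻¹¹ F.
C₂ = κ₂ε₀A/d₂ = 5.93 × 8.85×10⁻¹² × 7.14×10⁻⁴ / 1.22×10⁻³ = 3.07×10⁻¹¹ F.
C = (1/C₁ + 1/C₂)⁻¹ = 9.37×10⁻¹² F.
U = ½CV² = ½ × 9.37×10⁻¹² × (3.05)² = 4.36×10⁻¹¹ J.

43.6 pJ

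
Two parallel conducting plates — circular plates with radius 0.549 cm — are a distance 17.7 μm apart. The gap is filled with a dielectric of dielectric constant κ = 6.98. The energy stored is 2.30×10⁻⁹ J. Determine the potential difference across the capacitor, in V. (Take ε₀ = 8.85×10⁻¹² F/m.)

A = π(0.549 cm)² = 9.47×10⁻⁵ m².
C = κε₀A/d = 6.98 × 8.85×10⁻¹² × 9.47×10⁻⁵ / 1.77×10⁻⁵ = 3.30×10⁻¹⁰ F.
V = √(2U/C) = √(2 × 2.30×10⁻⁹ / 3.30×10⁻¹⁰) = 3.73 V.

V ≈ 3.73 V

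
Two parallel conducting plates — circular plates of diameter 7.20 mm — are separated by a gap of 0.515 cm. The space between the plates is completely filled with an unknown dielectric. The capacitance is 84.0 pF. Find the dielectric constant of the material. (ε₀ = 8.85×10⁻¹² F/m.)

κ ≈ 1201

A = π(7.20/2 mm)² = 4.07×10⁻⁵ m².
κ = Cd/(ε₀A) = 8.40×10⁻¹¹ × 5.15×10⁻³ / (8.85×10⁻¹² × 4.07×10⁻⁵) = 1201.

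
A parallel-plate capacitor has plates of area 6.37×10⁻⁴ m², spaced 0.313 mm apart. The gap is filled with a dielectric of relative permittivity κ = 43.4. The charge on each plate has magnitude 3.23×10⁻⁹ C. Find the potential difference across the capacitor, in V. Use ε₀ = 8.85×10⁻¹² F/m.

C = κε₀A/d = 43.4 × 8.85×10⁻¹² × 6.37×10⁻⁴ / 3.13×10⁻⁴ = 7.82×10⁻¹⁰ F.
V = Q/C = 3.23×10⁻⁹ / 7.82×10⁻¹⁰ = 4.13 V.

V ≈ 4.13 V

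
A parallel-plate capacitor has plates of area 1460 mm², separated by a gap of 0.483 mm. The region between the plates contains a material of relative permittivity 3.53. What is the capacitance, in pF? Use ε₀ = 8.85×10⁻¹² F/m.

A = 1460 mm² = 1.46×10⁻³ m².
C = κε₀A/d = 3.53 × 8.85×10⁻¹² × 1.46×10⁻³ / 4.83×10⁻⁴ = 9.44×10⁻¹¹ F.

C ≈ 94.4 pF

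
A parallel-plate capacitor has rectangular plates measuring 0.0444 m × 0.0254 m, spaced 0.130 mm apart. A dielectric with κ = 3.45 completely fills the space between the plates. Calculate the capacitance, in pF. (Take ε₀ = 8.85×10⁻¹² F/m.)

C ≈ 265 pF

A = 0.0444 × 0.0254 m² = 1.13×10⁻³ m².
C = κε₀A/d = 3.45 × 8.85×10⁻¹² × 1.13×10⁻³ / 1.30×10⁻⁴ = 2.65×10⁻¹⁰ F.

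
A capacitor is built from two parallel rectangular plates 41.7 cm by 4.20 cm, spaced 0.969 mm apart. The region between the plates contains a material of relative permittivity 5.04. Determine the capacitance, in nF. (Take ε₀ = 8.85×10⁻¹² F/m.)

0.806 nF

A = 41.7 × 4.20 cm² = 1.75×10⁻² m².
C = κε₀A/d = 5.04 × 8.85×10⁻¹² × 1.75×10⁻² / 9.69×10⁻⁴ = 8.06×10⁻¹⁰ F.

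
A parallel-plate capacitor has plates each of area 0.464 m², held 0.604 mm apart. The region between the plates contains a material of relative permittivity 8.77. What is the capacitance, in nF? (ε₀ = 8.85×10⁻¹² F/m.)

C ≈ 59.6 nF

C = κε₀A/d = 8.77 × 8.85×10⁻¹² × 0.464 / 6.04×10⁻⁴ = 5.96×10⁻⁸ F.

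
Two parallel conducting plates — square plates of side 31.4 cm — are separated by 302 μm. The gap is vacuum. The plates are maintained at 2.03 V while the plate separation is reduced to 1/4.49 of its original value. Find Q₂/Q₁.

Battery connected ⇒ V is held fixed.
C₂ = 4.49 C₁ and Q = CV, so Q₂/Q₁ = C₂/C₁ = 4.49.

4.49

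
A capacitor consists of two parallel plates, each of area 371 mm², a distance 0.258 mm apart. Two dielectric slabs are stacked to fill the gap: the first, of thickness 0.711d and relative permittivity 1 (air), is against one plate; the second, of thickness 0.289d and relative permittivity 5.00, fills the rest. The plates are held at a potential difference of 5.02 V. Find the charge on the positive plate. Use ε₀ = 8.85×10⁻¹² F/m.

A = 371 mm² = 3.71×10⁻⁴ m².
Stacked slabs ⇒ two capacitors in series, each with the full plate area.
C₁ = κ₁ε₀A/d₁ = 1.00 × 8.85×10⁻¹² × 3.71×10⁻⁴ / 1.83×10⁻⁴ = 1.79×10⁻¹¹ F.
C₂ = κ₂ε₀A/d₂ = 5.00 × 8.85×10⁻¹² × 3.71×10⁻⁴ / 7.46×10⁻⁵ = 2.20×10⁻¹⁰ F.
C = (1/C₁ + 1/C₂)⁻¹ = 1.66×10⁻¹¹ F.
Q = CV = 1.66×10⁻¹¹ × 5.02 = 8.31×10⁻¹¹ C.

83.1 pC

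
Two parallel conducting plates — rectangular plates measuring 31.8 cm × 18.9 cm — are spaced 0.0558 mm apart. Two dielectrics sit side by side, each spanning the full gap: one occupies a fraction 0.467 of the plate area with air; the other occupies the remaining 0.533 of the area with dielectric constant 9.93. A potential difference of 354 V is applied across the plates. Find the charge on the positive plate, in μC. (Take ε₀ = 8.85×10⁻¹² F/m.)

19.4 μC

A = 31.8 × 18.9 cm² = 6.01×10⁻² m².
Side-by-side slabs ⇒ two capacitors in parallel, each spanning the full gap.
C₁ = κ₁ε₀A₁/d = 1.00 × 8.85×10⁻¹² × 2.81×10⁻² / 5.58×10⁻⁵ = 4.45×10⁻⁹ F.
C₂ = κ₂ε₀A₂/d = 9.93 × 8.85×10⁻¹² × 3.20×10⁻² / 5.58×10⁻⁵ = 5.05×10⁻⁸ F.
C = C₁ + C₂ = 5.49×10⁻⁸ F.
Q = CV = 5.49×10⁻⁸ × 354 = 1.94×10⁻⁵ C.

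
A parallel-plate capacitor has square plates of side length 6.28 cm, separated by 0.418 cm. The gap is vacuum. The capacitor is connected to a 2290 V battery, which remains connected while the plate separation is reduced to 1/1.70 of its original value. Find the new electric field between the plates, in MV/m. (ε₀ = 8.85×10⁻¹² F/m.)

A = (6.28 cm)² = 3.94×10⁻³ m².
Initially C₁ = ε₀A/d = 8.85×10⁻¹² × 3.94×10⁻³ / 4.18×10⁻³ = 8.35×10⁻¹² F.
E₁ = 5.48×10⁵ V/m.
Battery connected ⇒ V is held fixed. E = V/d, so E₂/E₁ = d₁/d₂ = 1.70.
E₂ = 1.70 × 5.48×10⁵ = 9.31×10⁵ V/m.

E ≈ 0.931 MV/m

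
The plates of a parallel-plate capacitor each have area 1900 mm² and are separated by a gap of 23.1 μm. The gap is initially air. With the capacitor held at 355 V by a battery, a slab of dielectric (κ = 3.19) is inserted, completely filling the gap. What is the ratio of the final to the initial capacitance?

C = κε₀A/d scales with κ, so C₂/C₁ = κ = 3.19.

C₂/C₁ ≈ 3.19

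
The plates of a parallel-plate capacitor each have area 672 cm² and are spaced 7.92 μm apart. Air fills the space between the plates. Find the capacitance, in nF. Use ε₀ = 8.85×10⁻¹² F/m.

C ≈ 75.1 nF

A = 672 cm² = 6.72×10⁻² m².
C = ε₀A/d = 8.85×10⁻¹² × 6.72×10⁻² / 7.92×10⁻⁶ = 7.51×10⁻⁸ F.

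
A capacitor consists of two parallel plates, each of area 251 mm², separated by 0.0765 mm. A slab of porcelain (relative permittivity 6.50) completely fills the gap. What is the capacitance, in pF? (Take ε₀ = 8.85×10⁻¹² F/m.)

189 pF

A = 251 mm² = 2.51×10⁻⁴ m².
C = κε₀A/d = 6.50 × 8.85×10⁻¹² × 2.51×10⁻⁴ / 7.65×10⁻⁵ = 1.89×10⁻¹⁰ F.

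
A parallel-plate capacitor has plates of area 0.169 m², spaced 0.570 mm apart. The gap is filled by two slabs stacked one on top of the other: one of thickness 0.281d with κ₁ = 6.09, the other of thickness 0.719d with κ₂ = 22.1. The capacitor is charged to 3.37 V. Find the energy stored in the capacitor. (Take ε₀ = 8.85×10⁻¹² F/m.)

Stacked slabs ⇒ two capacitors in series, each with the full plate area.
C₁ = κ₁ε₀A/d₁ = 6.09 × 8.85×10⁻¹² × 0.169 / 1.60×10⁻⁴ = 5.69×10⁻⁸ F.
C₂ = κ₂ε₀A/d₂ = 22.1 × 8.85×10⁻¹² × 0.169 / 4.10×10⁻⁴ = 8.07×10⁻⁸ F.
C = (1/C₁ + 1/C₂)⁻¹ = 3.34×10⁻⁸ F.
U = ½CV² = ½ × 3.34×10⁻⁸ × (3.37)² = 1.89×10⁻⁷ J.

189 nJ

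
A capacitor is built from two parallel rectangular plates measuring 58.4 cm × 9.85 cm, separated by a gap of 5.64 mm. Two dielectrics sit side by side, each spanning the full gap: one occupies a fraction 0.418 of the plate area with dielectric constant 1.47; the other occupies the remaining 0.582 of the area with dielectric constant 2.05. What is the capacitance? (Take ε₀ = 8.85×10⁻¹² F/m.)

C ≈ 163 pF

A = 58.4 × 9.85 cm² = 5.75×10⁻² m².
Side-by-side slabs ⇒ two capacitors in parallel, each spanning the full gap.
C₁ = κ₁ε₀A₁/d = 1.47 × 8.85×10⁻¹² × 2.40×10⁻² / 5.64×10⁻³ = 5.55×10⁻¹¹ F.
C₂ = κ₂ε₀A₂/d = 2.05 × 8.85×10⁻¹² × 3.35×10⁻² / 5.64×10⁻³ = 1.08×10⁻¹⁰ F.
C = C₁ + C₂ = 1.63×10⁻¹⁰ F.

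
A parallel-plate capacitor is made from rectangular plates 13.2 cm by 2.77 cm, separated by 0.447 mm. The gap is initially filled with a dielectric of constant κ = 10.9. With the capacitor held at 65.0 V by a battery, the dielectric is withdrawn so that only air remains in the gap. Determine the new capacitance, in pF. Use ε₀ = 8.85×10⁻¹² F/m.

A = 13.2 × 2.77 cm² = 3.66×10⁻³ m².
Initially C₁ = κε₀A/d = 10.9 × 8.85×10⁻¹² × 3.66×10⁻³ / 4.47×10⁻⁴ = 7.89×10⁻¹⁰ F.
C = κε₀A/d scales with κ, so C₂/C₁ = 1/κ = 1/10.9 = 0.0917.
C₂ = 0.0917 × 7.89×10⁻¹⁰ = 7.24×10⁻¹¹ F.

C ≈ 72.4 pF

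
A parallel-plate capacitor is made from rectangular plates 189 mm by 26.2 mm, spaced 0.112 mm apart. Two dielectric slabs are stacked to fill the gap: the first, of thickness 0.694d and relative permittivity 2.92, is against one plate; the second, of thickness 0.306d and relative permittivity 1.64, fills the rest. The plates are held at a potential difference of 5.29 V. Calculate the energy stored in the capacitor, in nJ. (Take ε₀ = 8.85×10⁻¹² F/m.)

A = 189 × 26.2 mm² = 4.95×10⁻³ m².
Stacked slabs ⇒ two capacitors in series, each with the full plate area.
C₁ = κ₁ε₀A/d₁ = 2.92 × 8.85×10⁻¹² × 4.95×10⁻³ / 7.77×10⁻⁵ = 1.65×10⁻⁹ F.
C₂ = κ₂ε₀A/d₂ = 1.64 × 8.85×10⁻¹² × 4.95×10⁻³ / 3.43×10⁻⁵ = 2.10×10⁻⁹ F.
C = (1/C₁ + 1/C₂)⁻¹ = 9.22×10⁻¹⁰ F.
U = ½CV² = ½ × 9.22×10⁻¹⁰ × (5.29)² = 1.29×10⁻⁸ J.

12.9 nJ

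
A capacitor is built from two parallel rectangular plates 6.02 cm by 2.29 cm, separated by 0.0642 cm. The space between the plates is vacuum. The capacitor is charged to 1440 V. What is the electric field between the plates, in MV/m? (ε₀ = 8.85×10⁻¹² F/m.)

2.24 MV/m

E = V/d = 1440 / 6.42×10⁻⁴ = 2.24×10⁶ V/m.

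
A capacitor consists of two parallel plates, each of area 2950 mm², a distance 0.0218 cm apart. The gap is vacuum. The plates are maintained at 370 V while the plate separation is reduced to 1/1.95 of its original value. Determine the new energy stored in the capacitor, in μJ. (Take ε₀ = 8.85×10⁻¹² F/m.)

U ≈ 16.0 μJ

A = 2950 mm² = 2.95×10⁻³ m².
Initially C₁ = ε₀A/d = 8.85×10⁻¹² × 2.95×10⁻³ / 2.18×10⁻⁴ = 1.20×10⁻¹⁰ F.
U₁ = 8.20×10⁻⁶ J.
Battery connected ⇒ V is held fixed. C₂ = 1.95 C₁ and U = ½CV², so U₂/U₁ = C₂/C₁ = 1.95.
U₂ = 1.95 × 8.20×10⁻⁶ = 1.60×10⁻⁵ J.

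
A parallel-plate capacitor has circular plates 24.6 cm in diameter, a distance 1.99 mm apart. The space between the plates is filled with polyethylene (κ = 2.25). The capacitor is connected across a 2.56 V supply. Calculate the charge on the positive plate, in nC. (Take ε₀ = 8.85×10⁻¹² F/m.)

Q ≈ 1.22 nC

A = π(24.6/2 cm)² = 4.75×10⁻² m².
C = κε₀A/d = 2.25 × 8.85×10⁻¹² × 4.75×10⁻² / 1.99×10⁻³ = 4.76×10⁻¹⁰ F.
Q = CV = 4.76×10⁻¹⁰ × 2.56 = 1.22×10⁻⁹ C.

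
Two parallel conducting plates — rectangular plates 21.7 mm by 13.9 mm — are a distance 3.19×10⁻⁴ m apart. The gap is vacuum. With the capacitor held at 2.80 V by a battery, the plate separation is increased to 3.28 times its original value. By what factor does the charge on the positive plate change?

Battery connected ⇒ V is held fixed.
C₂ = 0.305 C₁ and Q = CV, so Q₂/Q₁ = C₂/C₁ = 0.305.

Q₂/Q₁ ≈ 0.305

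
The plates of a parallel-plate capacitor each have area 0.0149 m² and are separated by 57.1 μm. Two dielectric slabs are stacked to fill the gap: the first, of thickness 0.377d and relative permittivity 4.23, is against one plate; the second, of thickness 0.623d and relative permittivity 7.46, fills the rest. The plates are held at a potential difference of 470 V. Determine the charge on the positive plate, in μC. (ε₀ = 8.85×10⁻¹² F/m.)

6.29 μC

Stacked slabs ⇒ two capacitors in series, each with the full plate area.
C₁ = κ₁ε₀A/d₁ = 4.23 × 8.85×10⁻¹² × 1.49×10⁻² / 2.15×10⁻⁵ = 2.59×10⁻⁸ F.
C₂ = κ₂ε₀A/d₂ = 7.46 × 8.85×10⁻¹² × 1.49×10⁻² / 3.56×10⁻⁵ = 2.77×10⁻⁸ F.
C = (1/C₁ + 1/C₂)⁻¹ = 1.34×10⁻⁸ F.
Q = CV = 1.34×10⁻⁸ × 470 = 6.29×10⁻⁶ C.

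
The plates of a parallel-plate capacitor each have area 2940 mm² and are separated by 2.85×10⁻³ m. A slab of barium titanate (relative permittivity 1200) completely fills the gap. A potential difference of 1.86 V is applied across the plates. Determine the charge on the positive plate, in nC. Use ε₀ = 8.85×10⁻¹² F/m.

A = 2940 mm² = 2.94×10⁻³ m².
C = κε₀A/d = 1200 × 8.85×10⁻¹² × 2.94×10⁻³ / 2.85×10⁻³ = 1.10×10⁻⁸ F.
Q = CV = 1.10×10⁻⁸ × 1.86 = 2.04×10⁻⁸ C.

Q ≈ 20.4 nC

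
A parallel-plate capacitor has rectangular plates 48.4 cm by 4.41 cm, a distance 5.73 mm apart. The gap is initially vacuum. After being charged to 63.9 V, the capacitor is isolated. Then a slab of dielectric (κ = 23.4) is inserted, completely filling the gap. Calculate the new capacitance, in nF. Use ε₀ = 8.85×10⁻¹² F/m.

A = 48.4 × 4.41 cm² = 2.13×10⁻² m².
Initially C₁ = ε₀A/d = 8.85×10⁻¹² × 2.13×10⁻² / 5.73×10⁻³ = 3.30×10⁻¹¹ F.
C = κε₀A/d scales with κ, so C₂/C₁ = κ = 23.4.
C₂ = 23.4 × 3.30×10⁻¹¹ = 7.71×10⁻¹⁰ F.

C ≈ 0.771 nF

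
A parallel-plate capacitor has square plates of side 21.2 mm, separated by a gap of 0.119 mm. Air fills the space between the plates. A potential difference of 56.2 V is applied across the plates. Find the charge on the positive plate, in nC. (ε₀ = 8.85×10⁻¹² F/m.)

A = (21.2 mm)² = 4.49×10⁻⁴ m².
C = ε₀A/d = 8.85×10⁻¹² × 4.49×10⁻⁴ / 1.19×10⁻⁴ = 3.34×10⁻¹¹ F.
Q = CV = 3.34×10⁻¹¹ × 56.2 = 1.88×10⁻⁹ C.

Q ≈ 1.88 nC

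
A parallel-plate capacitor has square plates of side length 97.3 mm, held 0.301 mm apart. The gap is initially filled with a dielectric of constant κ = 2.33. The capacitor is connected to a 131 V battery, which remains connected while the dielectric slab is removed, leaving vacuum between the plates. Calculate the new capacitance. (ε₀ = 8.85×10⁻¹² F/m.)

C ≈ 278 pF

A = (97.3 mm)² = 9.47×10⁻³ m².
Initially C₁ = κε₀A/d = 2.33 × 8.85×10⁻¹² × 9.47×10⁻³ / 3.01×10⁻⁴ = 6.49×10⁻¹⁰ F.
C = κε₀A/d scales with κ, so C₂/C₁ = 1/κ = 1/2.33 = 0.429.
C₂ = 0.429 × 6.49×10⁻¹⁰ = 2.78×10⁻¹⁰ F.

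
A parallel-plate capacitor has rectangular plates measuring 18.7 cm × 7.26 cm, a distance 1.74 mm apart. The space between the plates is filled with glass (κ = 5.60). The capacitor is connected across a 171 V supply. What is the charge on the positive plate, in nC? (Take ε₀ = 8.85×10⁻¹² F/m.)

Q ≈ 66.1 nC

A = 18.7 × 7.26 cm² = 1.36×10⁻² m².
C = κε₀A/d = 5.60 × 8.85×10⁻¹² × 1.36×10⁻² / 1.74×10⁻³ = 3.87×10⁻¹⁰ F.
Q = CV = 3.87×10⁻¹⁰ × 171 = 6.61×10⁻⁸ C.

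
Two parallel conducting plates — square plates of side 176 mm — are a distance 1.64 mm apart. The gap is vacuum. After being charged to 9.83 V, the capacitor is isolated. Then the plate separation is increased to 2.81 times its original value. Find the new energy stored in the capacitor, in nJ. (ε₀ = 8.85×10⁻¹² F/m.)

22.7 nJ

A = (176 mm)² = 3.10×10⁻² m².
Initially C₁ = ε₀A/d = 8.85×10⁻¹² × 3.10×10⁻² / 1.64×10⁻³ = 1.67×10⁻¹⁰ F.
U₁ = 8.08×10⁻⁹ J.
Isolated ⇒ Q is held fixed. C₂ = 0.356 C₁ and U = Q²/(2C), so U₂/U₁ = C₁/C₂ = 2.81.
U₂ = 2.81 × 8.08×10⁻⁹ = 2.27×10⁻⁸ J.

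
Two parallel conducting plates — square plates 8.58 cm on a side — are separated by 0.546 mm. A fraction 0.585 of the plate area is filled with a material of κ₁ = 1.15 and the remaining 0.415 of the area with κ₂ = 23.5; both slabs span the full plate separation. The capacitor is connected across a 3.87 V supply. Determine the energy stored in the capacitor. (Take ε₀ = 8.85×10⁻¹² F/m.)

U ≈ 9.32 nJ

A = (8.58 cm)² = 7.36×10⁻³ m².
Side-by-side slabs ⇒ two capacitors in parallel, each spanning the full gap.
C₁ = κ₁ε₀A₁/d = 1.15 × 8.85×10⁻¹² × 4.31×10⁻³ / 5.46×10⁻⁴ = 8.03×10⁻¹¹ F.
C₂ = κ₂ε₀A₂/d = 23.5 × 8.85×10⁻¹² × 3.06×10⁻³ / 5.46×10⁻⁴ = 1.16×10⁻⁹ F.
C = C₁ + C₂ = 1.24×10⁻⁹ F.
U = ½CV² = ½ × 1.24×10⁻⁹ × (3.87)² = 9.32×10⁻⁹ J.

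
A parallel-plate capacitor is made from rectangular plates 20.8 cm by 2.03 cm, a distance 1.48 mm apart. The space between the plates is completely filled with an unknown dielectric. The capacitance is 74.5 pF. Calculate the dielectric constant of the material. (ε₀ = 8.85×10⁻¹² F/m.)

A = 20.8 × 2.03 cm² = 4.22×10⁻³ m².
κ = Cd/(ε₀A) = 7.45×10⁻¹¹ × 1.48×10⁻³ / (8.85×10⁻¹² × 4.22×10⁻³) = 2.95.

κ ≈ 2.95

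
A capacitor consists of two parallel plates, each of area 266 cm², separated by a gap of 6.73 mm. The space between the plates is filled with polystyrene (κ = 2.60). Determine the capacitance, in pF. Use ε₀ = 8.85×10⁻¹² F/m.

A = 266 cm² = 2.66×10⁻² m².
C = κε₀A/d = 2.60 × 8.85×10⁻¹² × 2.66×10⁻² / 6.73×10⁻³ = 9.09×10⁻¹¹ F.

C ≈ 90.9 pF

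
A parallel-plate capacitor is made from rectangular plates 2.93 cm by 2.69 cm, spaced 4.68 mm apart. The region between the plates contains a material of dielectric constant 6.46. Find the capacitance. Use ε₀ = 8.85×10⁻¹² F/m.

C ≈ 9.63 pF

A = 2.93 × 2.69 cm² = 7.88×10⁻⁴ m².
C = κε₀A/d = 6.46 × 8.85×10⁻¹² × 7.88×10⁻⁴ / 4.68×10⁻³ = 9.63×10⁻¹² F.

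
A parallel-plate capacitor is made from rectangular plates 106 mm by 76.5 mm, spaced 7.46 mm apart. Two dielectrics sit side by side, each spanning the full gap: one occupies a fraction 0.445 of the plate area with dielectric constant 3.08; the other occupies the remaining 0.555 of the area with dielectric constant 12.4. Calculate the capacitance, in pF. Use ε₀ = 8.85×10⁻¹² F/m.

79.4 pF

A = 106 × 76.5 mm² = 8.11×10⁻³ m².
Side-by-side slabs ⇒ two capacitors in parallel, each spanning the full gap.
C₁ = κ₁ε₀A₁/d = 3.08 × 8.85×10⁻¹² × 3.61×10⁻³ / 7.46×10⁻³ = 1.32×10⁻¹¹ F.
C₂ = κ₂ε₀A₂/d = 12.4 × 8.85×10⁻¹² × 4.50×10⁻³ / 7.46×10⁻³ = 6.62×10⁻¹¹ F.
C = C₁ + C₂ = 7.94×10⁻¹¹ F.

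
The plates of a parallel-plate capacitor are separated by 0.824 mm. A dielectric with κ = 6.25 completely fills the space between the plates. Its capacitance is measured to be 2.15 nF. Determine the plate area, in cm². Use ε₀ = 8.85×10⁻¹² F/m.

A ≈ 320 cm²

A = Cd/(κε₀) = 2.15×10⁻⁹ × 8.24×10⁻⁴ / (6.25 × 8.85×10⁻¹²) = 3.20×10⁻² m².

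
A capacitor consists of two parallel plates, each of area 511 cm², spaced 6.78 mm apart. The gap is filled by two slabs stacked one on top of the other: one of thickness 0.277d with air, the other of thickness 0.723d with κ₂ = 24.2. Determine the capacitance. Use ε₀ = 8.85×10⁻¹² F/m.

A = 511 cm² = 5.11×10⁻² m².
Stacked slabs ⇒ two capacitors in series, each with the full plate area.
C₁ = κ₁ε₀A/d₁ = 1.00 × 8.85×10⁻¹² × 5.11×10⁻² / 1.88×10⁻³ = 2.41×10⁻¹⁰ F.
C₂ = κ₂ε₀A/d₂ = 24.2 × 8.85×10⁻¹² × 5.11×10⁻² / 4.90×10⁻³ = 2.23×10⁻⁹ F.
C = (1/C₁ + 1/C₂)⁻¹ = 2.17×10⁻¹⁰ F.

C ≈ 217 pF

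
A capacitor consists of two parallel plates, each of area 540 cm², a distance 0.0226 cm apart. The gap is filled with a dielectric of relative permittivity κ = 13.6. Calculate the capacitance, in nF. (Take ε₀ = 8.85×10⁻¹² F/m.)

A = 540 cm² = 5.40×10⁻² m².
C = κε₀A/d = 13.6 × 8.85×10⁻¹² × 5.40×10⁻² / 2.26×10⁻⁴ = 2.88×10⁻⁸ F.

C ≈ 28.8 nF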